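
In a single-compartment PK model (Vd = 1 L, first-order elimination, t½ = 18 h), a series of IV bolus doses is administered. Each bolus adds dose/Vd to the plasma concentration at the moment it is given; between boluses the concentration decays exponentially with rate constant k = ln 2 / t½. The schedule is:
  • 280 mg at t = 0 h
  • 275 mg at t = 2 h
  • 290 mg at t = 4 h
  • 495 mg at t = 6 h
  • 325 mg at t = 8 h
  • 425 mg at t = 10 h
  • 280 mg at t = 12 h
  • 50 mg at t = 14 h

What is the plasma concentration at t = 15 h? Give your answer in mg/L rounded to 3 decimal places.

k = ln 2 / 18 = 0.03851 per h
Dose 1 (280 mg at t=0 h): 280·exp(−0.03851·15) = 157.145 mg/L
Dose 2 (275 mg at t=2 h): 275·exp(−0.03851·13) = 166.695 mg/L
Dose 3 (290 mg at t=4 h): 290·exp(−0.03851·11) = 189.861 mg/L
Dose 4 (495 mg at t=6 h): 495·exp(−0.03851·9) = 350.018 mg/L
Dose 5 (325 mg at t=8 h): 325·exp(−0.03851·7) = 248.208 mg/L
Dose 6 (425 mg at t=10 h): 425·exp(−0.03851·5) = 350.566 mg/L
Dose 7 (280 mg at t=12 h): 280·exp(−0.03851·3) = 249.452 mg/L
Dose 8 (50 mg at t=14 h): 50·exp(−0.03851·1) = 48.111 mg/L
C(15) = 157.145 + 166.695 + 189.861 + 350.018 + 248.208 + 350.566 + 249.452 + 48.111 = 1760.055 mg/L

1760.055 mg/L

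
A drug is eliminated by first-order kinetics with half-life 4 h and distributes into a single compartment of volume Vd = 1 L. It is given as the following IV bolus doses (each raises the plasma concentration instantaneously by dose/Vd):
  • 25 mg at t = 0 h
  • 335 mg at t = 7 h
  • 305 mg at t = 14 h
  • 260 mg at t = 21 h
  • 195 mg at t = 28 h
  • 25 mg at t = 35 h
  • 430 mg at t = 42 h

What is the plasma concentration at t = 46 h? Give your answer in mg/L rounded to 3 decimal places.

k = ln 2 / 4 = 0.17329 per h
Dose 1 (25 mg at t=0 h): 25·exp(−0.17329·46) = 0.009 mg/L
Dose 2 (335 mg at t=7 h): 335·exp(−0.17329·39) = 0.389 mg/L
Dose 3 (305 mg at t=14 h): 305·exp(−0.17329·32) = 1.191 mg/L
Dose 4 (260 mg at t=21 h): 260·exp(−0.17329·25) = 3.416 mg/L
Dose 5 (195 mg at t=28 h): 195·exp(−0.17329·18) = 8.618 mg/L
Dose 6 (25 mg at t=35 h): 25·exp(−0.17329·11) = 3.716 mg/L
Dose 7 (430 mg at t=42 h): 430·exp(−0.17329·4) = 215.000 mg/L
C(46) = 0.009 + 0.389 + 1.191 + 3.416 + 8.618 + 3.716 + 215.000 = 232.339 mg/L

232.339 mg/L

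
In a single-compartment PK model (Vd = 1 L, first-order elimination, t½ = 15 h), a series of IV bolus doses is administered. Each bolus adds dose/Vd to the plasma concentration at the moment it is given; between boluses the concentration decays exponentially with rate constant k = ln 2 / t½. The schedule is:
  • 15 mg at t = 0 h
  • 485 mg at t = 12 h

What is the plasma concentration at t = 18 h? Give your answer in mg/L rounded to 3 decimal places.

374.090 mg/L

k = ln 2 / 15 = 0.04621 per h
Dose 1 (15 mg at t=0 h): 15·exp(−0.04621·18) = 6.529 mg/L
Dose 2 (485 mg at t=12 h): 485·exp(−0.04621·6) = 367.561 mg/L
C(18) = 6.529 + 367.561 = 374.090 mg/L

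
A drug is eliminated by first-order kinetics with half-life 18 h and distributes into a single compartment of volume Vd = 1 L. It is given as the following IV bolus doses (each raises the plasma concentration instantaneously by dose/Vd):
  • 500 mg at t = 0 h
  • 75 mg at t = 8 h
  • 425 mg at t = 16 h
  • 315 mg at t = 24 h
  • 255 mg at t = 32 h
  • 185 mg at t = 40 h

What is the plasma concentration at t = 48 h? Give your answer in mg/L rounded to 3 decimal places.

k = ln 2 / 18 = 0.03851 per h
Dose 1 (500 mg at t=0 h): 500·exp(−0.03851·48) = 78.745 mg/L
Dose 2 (75 mg at t=8 h): 75·exp(−0.03851·40) = 16.073 mg/L
Dose 3 (425 mg at t=16 h): 425·exp(−0.03851·32) = 123.944 mg/L
Dose 4 (315 mg at t=24 h): 315·exp(−0.03851·24) = 125.008 mg/L
Dose 5 (255 mg at t=32 h): 255·exp(−0.03851·16) = 137.708 mg/L
Dose 6 (185 mg at t=40 h): 185·exp(−0.03851·8) = 135.950 mg/L
C(48) = 78.745 + 16.073 + 123.944 + 125.008 + 137.708 + 135.950 = 617.428 mg/L

617.428 mg/L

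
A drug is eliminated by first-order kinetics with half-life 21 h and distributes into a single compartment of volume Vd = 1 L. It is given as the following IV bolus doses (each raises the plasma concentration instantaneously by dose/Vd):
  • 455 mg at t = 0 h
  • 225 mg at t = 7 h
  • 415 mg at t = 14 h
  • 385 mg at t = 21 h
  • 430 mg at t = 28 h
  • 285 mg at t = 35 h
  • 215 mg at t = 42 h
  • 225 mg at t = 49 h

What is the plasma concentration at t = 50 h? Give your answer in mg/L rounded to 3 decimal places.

1180.604 mg/L

k = ln 2 / 21 = 0.03301 per h
Dose 1 (455 mg at t=0 h): 455·exp(−0.03301·50) = 87.352 mg/L
Dose 2 (225 mg at t=7 h): 225·exp(−0.03301·43) = 54.424 mg/L
Dose 3 (415 mg at t=14 h): 415·exp(−0.03301·36) = 126.473 mg/L
Dose 4 (385 mg at t=21 h): 385·exp(−0.03301·29) = 147.827 mg/L
Dose 5 (430 mg at t=28 h): 430·exp(−0.03301·22) = 208.019 mg/L
Dose 6 (285 mg at t=35 h): 285·exp(−0.03301·15) = 173.709 mg/L
Dose 7 (215 mg at t=42 h): 215·exp(−0.03301·8) = 165.105 mg/L
Dose 8 (225 mg at t=49 h): 225·exp(−0.03301·1) = 217.695 mg/L
C(50) = 87.352 + 54.424 + 126.473 + 147.827 + 208.019 + 173.709 + 165.105 + 217.695 = 1180.604 mg/L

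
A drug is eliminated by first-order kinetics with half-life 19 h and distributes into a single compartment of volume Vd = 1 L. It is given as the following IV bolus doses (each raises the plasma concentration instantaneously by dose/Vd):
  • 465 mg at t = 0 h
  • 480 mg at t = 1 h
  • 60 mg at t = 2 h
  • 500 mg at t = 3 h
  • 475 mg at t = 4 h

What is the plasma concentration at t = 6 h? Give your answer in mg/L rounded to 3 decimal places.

k = ln 2 / 19 = 0.03648 per h
Dose 1 (465 mg at t=0 h): 465·exp(−0.03648·6) = 373.586 mg/L
Dose 2 (480 mg at t=1 h): 480·exp(−0.03648·5) = 399.966 mg/L
Dose 3 (60 mg at t=2 h): 60·exp(−0.03648·4) = 51.853 mg/L
Dose 4 (500 mg at t=3 h): 500·exp(−0.03648·3) = 448.166 mg/L
Dose 5 (475 mg at t=4 h): 475·exp(−0.03648·2) = 441.577 mg/L
C(6) = 373.586 + 399.966 + 51.853 + 448.166 + 441.577 = 1715.148 mg/L

1715.148 mg/L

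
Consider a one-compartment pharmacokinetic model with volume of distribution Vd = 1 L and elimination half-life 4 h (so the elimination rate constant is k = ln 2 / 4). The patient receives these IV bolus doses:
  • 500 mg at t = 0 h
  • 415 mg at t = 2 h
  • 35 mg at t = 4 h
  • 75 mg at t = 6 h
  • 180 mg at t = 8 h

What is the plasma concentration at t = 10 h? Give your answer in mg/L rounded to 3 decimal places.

k = ln 2 / 4 = 0.17329 per h
Dose 1 (500 mg at t=0 h): 500·exp(−0.17329·10) = 88.388 mg/L
Dose 2 (415 mg at t=2 h): 415·exp(−0.17329·8) = 103.750 mg/L
Dose 3 (35 mg at t=4 h): 35·exp(−0.17329·6) = 12.374 mg/L
Dose 4 (75 mg at t=6 h): 75·exp(−0.17329·4) = 37.500 mg/L
Dose 5 (180 mg at t=8 h): 180·exp(−0.17329·2) = 127.279 mg/L
C(10) = 88.388 + 103.750 + 12.374 + 37.500 + 127.279 = 369.292 mg/L

369.292 mg/L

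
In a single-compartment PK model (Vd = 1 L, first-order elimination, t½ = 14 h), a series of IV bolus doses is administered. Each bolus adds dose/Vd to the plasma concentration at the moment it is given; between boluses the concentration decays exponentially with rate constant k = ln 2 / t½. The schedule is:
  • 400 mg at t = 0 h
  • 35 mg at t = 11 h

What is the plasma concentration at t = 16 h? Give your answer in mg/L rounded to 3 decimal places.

k = ln 2 / 14 = 0.04951 per h
Dose 1 (400 mg at t=0 h): 400·exp(−0.04951·16) = 181.145 mg/L
Dose 2 (35 mg at t=11 h): 35·exp(−0.04951·5) = 27.325 mg/L
C(16) = 181.145 + 27.325 = 208.470 mg/L

208.470 mg/L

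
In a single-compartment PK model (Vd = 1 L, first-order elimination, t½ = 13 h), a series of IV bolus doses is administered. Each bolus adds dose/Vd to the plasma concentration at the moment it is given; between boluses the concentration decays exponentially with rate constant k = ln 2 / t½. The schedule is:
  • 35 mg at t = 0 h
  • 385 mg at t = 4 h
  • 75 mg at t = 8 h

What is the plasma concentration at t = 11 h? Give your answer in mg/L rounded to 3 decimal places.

348.457 mg/L

k = ln 2 / 13 = 0.05332 per h
Dose 1 (35 mg at t=0 h): 35·exp(−0.05332·11) = 19.469 mg/L
Dose 2 (385 mg at t=4 h): 385·exp(−0.05332·7) = 265.074 mg/L
Dose 3 (75 mg at t=8 h): 75·exp(−0.05332·3) = 63.914 mg/L
C(11) = 19.469 + 265.074 + 63.914 = 348.457 mg/L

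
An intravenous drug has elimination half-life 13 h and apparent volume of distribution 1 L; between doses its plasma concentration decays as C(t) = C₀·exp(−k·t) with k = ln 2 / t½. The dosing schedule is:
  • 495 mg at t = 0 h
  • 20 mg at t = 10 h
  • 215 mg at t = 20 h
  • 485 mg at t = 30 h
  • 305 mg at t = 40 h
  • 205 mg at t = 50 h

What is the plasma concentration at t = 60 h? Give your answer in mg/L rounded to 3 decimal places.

k = ln 2 / 13 = 0.05332 per h
Dose 1 (495 mg at t=0 h): 495·exp(−0.05332·60) = 20.195 mg/L
Dose 2 (20 mg at t=10 h): 20·exp(−0.05332·50) = 1.391 mg/L
Dose 3 (215 mg at t=20 h): 215·exp(−0.05332·40) = 25.480 mg/L
Dose 4 (485 mg at t=30 h): 485·exp(−0.05332·30) = 97.962 mg/L
Dose 5 (305 mg at t=40 h): 305·exp(−0.05332·20) = 104.997 mg/L
Dose 6 (205 mg at t=50 h): 205·exp(−0.05332·10) = 120.280 mg/L
C(60) = 20.195 + 1.391 + 25.480 + 97.962 + 104.997 + 120.280 = 370.303 mg/L

370.303 mg/L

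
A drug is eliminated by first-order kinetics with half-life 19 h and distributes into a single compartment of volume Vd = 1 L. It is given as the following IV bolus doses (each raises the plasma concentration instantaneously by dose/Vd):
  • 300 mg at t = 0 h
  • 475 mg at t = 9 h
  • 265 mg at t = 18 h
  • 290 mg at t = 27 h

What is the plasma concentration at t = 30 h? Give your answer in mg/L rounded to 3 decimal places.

k = ln 2 / 19 = 0.03648 per h
Dose 1 (300 mg at t=0 h): 300·exp(−0.03648·30) = 100.418 mg/L
Dose 2 (475 mg at t=9 h): 475·exp(−0.03648·21) = 220.788 mg/L
Dose 3 (265 mg at t=18 h): 265·exp(−0.03648·12) = 171.049 mg/L
Dose 4 (290 mg at t=27 h): 290·exp(−0.03648·3) = 259.936 mg/L
C(30) = 100.418 + 220.788 + 171.049 + 259.936 = 752.192 mg/L

752.192 mg/L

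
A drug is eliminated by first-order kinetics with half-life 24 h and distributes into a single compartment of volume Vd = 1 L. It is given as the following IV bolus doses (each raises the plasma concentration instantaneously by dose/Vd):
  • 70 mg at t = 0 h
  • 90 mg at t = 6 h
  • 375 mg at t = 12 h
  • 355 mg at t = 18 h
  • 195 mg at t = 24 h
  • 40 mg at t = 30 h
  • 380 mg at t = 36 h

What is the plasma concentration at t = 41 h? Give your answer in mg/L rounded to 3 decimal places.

k = ln 2 / 24 = 0.02888 per h
Dose 1 (70 mg at t=0 h): 70·exp(−0.02888·41) = 21.421 mg/L
Dose 2 (90 mg at t=6 h): 90·exp(−0.02888·35) = 32.752 mg/L
Dose 3 (375 mg at t=12 h): 375·exp(−0.02888·29) = 162.288 mg/L
Dose 4 (355 mg at t=18 h): 355·exp(−0.02888·23) = 182.701 mg/L
Dose 5 (195 mg at t=24 h): 195·exp(−0.02888·17) = 119.345 mg/L
Dose 6 (40 mg at t=30 h): 40·exp(−0.02888·11) = 29.113 mg/L
Dose 7 (380 mg at t=36 h): 380·exp(−0.02888·5) = 328.904 mg/L
C(41) = 21.421 + 32.752 + 162.288 + 182.701 + 119.345 + 29.113 + 328.904 = 876.525 mg/L

876.525 mg/L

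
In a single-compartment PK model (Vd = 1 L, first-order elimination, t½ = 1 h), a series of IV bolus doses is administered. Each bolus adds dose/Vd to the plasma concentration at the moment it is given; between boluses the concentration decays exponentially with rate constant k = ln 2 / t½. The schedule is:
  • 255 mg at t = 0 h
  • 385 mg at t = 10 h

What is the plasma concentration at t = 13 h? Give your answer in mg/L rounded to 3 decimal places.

48.156 mg/L

k = ln 2 / 1 = 0.69315 per h
Dose 1 (255 mg at t=0 h): 255·exp(−0.69315·13) = 0.031 mg/L
Dose 2 (385 mg at t=10 h): 385·exp(−0.69315·3) = 48.125 mg/L
C(13) = 0.031 + 48.125 = 48.156 mg/L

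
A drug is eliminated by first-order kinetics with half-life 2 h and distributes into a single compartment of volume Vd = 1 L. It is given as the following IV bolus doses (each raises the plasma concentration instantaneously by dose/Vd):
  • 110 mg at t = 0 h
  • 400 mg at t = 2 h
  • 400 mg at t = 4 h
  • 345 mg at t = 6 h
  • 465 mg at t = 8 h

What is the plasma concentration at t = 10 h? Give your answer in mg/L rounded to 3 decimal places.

397.188 mg/L

k = ln 2 / 2 = 0.34657 per h
Dose 1 (110 mg at t=0 h): 110·exp(−0.34657·10) = 3.438 mg/L
Dose 2 (400 mg at t=2 h): 400·exp(−0.34657·8) = 25.000 mg/L
Dose 3 (400 mg at t=4 h): 400·exp(−0.34657·6) = 50.000 mg/L
Dose 4 (345 mg at t=6 h): 345·exp(−0.34657·4) = 86.250 mg/L
Dose 5 (465 mg at t=8 h): 465·exp(−0.34657·2) = 232.500 mg/L
C(10) = 3.438 + 25.000 + 50.000 + 86.250 + 232.500 = 397.188 mg/L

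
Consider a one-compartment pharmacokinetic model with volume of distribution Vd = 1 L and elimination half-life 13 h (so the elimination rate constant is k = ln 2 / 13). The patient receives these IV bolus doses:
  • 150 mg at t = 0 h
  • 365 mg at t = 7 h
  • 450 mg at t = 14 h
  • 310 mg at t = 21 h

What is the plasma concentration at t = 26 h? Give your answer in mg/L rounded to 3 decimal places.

k = ln 2 / 13 = 0.05332 per h
Dose 1 (150 mg at t=0 h): 150·exp(−0.05332·26) = 37.500 mg/L
Dose 2 (365 mg at t=7 h): 365·exp(−0.05332·19) = 132.534 mg/L
Dose 3 (450 mg at t=14 h): 450·exp(−0.05332·12) = 237.322 mg/L
Dose 4 (310 mg at t=21 h): 310·exp(−0.05332·5) = 237.455 mg/L
C(26) = 37.500 + 132.534 + 237.322 + 237.455 = 644.811 mg/L

644.811 mg/L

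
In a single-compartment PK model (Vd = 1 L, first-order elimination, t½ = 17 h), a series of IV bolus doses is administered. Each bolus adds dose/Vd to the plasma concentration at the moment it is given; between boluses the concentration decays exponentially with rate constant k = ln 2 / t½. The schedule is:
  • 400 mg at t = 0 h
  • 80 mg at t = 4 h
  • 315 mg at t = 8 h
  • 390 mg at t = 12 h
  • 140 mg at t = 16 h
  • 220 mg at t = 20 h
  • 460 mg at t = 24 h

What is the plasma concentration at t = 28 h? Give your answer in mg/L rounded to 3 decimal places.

1135.638 mg/L

k = ln 2 / 17 = 0.04077 per h
Dose 1 (400 mg at t=0 h): 400·exp(−0.04077·28) = 127.716 mg/L
Dose 2 (80 mg at t=4 h): 80·exp(−0.04077·24) = 30.068 mg/L
Dose 3 (315 mg at t=8 h): 315·exp(−0.04077·20) = 139.366 mg/L
Dose 4 (390 mg at t=12 h): 390·exp(−0.04077·16) = 203.115 mg/L
Dose 5 (140 mg at t=16 h): 140·exp(−0.04077·12) = 85.829 mg/L
Dose 6 (220 mg at t=20 h): 220·exp(−0.04077·8) = 158.767 mg/L
Dose 7 (460 mg at t=24 h): 460·exp(−0.04077·4) = 390.775 mg/L
C(28) = 127.716 + 30.068 + 139.366 + 203.115 + 85.829 + 158.767 + 390.775 = 1135.638 mg/L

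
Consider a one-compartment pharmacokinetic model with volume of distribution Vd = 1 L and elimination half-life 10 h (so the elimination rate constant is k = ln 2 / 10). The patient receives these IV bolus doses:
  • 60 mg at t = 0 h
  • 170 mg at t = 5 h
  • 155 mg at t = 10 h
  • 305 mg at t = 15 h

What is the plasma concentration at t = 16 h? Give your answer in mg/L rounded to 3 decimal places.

485.937 mg/L

k = ln 2 / 10 = 0.06931 per h
Dose 1 (60 mg at t=0 h): 60·exp(−0.06931·16) = 19.793 mg/L
Dose 2 (170 mg at t=5 h): 170·exp(−0.06931·11) = 79.308 mg/L
Dose 3 (155 mg at t=10 h): 155·exp(−0.06931·6) = 102.262 mg/L
Dose 4 (305 mg at t=15 h): 305·exp(−0.06931·1) = 284.575 mg/L
C(16) = 19.793 + 79.308 + 102.262 + 284.575 = 485.937 mg/L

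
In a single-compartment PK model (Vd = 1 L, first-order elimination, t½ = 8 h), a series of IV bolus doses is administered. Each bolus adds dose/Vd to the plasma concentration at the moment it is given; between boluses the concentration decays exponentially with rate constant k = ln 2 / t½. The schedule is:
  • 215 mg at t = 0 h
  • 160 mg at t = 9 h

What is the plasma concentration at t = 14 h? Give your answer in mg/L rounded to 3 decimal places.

167.667 mg/L

k = ln 2 / 8 = 0.08664 per h
Dose 1 (215 mg at t=0 h): 215·exp(−0.08664·14) = 63.920 mg/L
Dose 2 (160 mg at t=9 h): 160·exp(−0.08664·5) = 103.747 mg/L
C(14) = 63.920 + 103.747 = 167.667 mg/L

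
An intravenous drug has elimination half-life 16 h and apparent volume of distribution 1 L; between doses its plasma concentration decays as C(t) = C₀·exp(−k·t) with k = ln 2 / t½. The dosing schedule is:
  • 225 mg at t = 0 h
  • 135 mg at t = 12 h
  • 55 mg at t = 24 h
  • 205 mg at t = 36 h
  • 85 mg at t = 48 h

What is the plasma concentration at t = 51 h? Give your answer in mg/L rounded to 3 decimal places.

k = ln 2 / 16 = 0.04332 per h
Dose 1 (225 mg at t=0 h): 225·exp(−0.04332·51) = 24.697 mg/L
Dose 2 (135 mg at t=12 h): 135·exp(−0.04332·39) = 24.921 mg/L
Dose 3 (55 mg at t=24 h): 55·exp(−0.04332·27) = 17.076 mg/L
Dose 4 (205 mg at t=36 h): 205·exp(−0.04332·15) = 107.038 mg/L
Dose 5 (85 mg at t=48 h): 85·exp(−0.04332·3) = 74.641 mg/L
C(51) = 24.697 + 24.921 + 17.076 + 107.038 + 74.641 = 248.373 mg/L

248.373 mg/L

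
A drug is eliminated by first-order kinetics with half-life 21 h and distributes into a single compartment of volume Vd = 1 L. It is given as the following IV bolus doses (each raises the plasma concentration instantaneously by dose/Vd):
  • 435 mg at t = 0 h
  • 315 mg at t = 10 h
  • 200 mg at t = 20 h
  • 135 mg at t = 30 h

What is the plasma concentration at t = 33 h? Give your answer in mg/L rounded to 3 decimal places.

k = ln 2 / 21 = 0.03301 per h
Dose 1 (435 mg at t=0 h): 435·exp(−0.03301·33) = 146.367 mg/L
Dose 2 (315 mg at t=10 h): 315·exp(−0.03301·23) = 147.439 mg/L
Dose 3 (200 mg at t=20 h): 200·exp(−0.03301·13) = 130.220 mg/L
Dose 4 (135 mg at t=30 h): 135·exp(−0.03301·3) = 122.273 mg/L
C(33) = 146.367 + 147.439 + 130.220 + 122.273 = 546.298 mg/L

546.298 mg/L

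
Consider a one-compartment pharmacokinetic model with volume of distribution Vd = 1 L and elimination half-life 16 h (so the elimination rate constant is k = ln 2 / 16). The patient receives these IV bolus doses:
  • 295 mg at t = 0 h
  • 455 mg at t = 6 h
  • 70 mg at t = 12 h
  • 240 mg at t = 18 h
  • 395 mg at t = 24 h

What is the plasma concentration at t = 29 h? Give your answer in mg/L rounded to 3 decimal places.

752.586 mg/L

k = ln 2 / 16 = 0.04332 per h
Dose 1 (295 mg at t=0 h): 295·exp(−0.04332·29) = 83.986 mg/L
Dose 2 (455 mg at t=6 h): 455·exp(−0.04332·23) = 167.989 mg/L
Dose 3 (70 mg at t=12 h): 70·exp(−0.04332·17) = 33.516 mg/L
Dose 4 (240 mg at t=18 h): 240·exp(−0.04332·11) = 149.023 mg/L
Dose 5 (395 mg at t=24 h): 395·exp(−0.04332·5) = 318.072 mg/L
C(29) = 83.986 + 167.989 + 33.516 + 149.023 + 318.072 = 752.586 mg/L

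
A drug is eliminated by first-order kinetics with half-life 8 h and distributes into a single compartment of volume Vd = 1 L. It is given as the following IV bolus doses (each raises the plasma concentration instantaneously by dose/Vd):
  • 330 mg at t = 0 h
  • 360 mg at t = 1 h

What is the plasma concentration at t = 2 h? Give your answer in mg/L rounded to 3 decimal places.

k = ln 2 / 8 = 0.08664 per h
Dose 1 (330 mg at t=0 h): 330·exp(−0.08664·2) = 277.496 mg/L
Dose 2 (360 mg at t=1 h): 360·exp(−0.08664·1) = 330.121 mg/L
C(2) = 277.496 + 330.121 = 607.617 mg/L

607.617 mg/L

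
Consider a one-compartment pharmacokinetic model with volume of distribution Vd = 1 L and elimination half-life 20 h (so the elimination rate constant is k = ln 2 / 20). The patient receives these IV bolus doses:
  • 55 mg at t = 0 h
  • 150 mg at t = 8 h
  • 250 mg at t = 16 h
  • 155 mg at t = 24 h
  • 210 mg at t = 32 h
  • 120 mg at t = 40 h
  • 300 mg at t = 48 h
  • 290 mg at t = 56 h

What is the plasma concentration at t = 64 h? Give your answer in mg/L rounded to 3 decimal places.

627.230 mg/L

k = ln 2 / 20 = 0.03466 per h
Dose 1 (55 mg at t=0 h): 55·exp(−0.03466·64) = 5.985 mg/L
Dose 2 (150 mg at t=8 h): 150·exp(−0.03466·56) = 21.538 mg/L
Dose 3 (250 mg at t=16 h): 250·exp(−0.03466·48) = 47.366 mg/L
Dose 4 (155 mg at t=24 h): 155·exp(−0.03466·40) = 38.750 mg/L
Dose 5 (210 mg at t=32 h): 210·exp(−0.03466·32) = 69.274 mg/L
Dose 6 (120 mg at t=40 h): 120·exp(−0.03466·24) = 52.233 mg/L
Dose 7 (300 mg at t=48 h): 300·exp(−0.03466·16) = 172.305 mg/L
Dose 8 (290 mg at t=56 h): 290·exp(−0.03466·8) = 219.779 mg/L
C(64) = 5.985 + 21.538 + 47.366 + 38.750 + 69.274 + 52.233 + 172.305 + 219.779 = 627.230 mg/L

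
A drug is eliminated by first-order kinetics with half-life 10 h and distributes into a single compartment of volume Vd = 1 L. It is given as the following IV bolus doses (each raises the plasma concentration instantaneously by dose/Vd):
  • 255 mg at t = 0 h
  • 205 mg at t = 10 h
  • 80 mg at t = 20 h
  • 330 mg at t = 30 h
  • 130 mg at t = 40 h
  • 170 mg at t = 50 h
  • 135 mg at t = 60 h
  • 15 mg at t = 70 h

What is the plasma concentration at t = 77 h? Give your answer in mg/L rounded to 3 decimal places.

k = ln 2 / 10 = 0.06931 per h
Dose 1 (255 mg at t=0 h): 255·exp(−0.06931·77) = 1.226 mg/L
Dose 2 (205 mg at t=10 h): 205·exp(−0.06931·67) = 1.972 mg/L
Dose 3 (80 mg at t=20 h): 80·exp(−0.06931·57) = 1.539 mg/L
Dose 4 (330 mg at t=30 h): 330·exp(−0.06931·47) = 12.696 mg/L
Dose 5 (130 mg at t=40 h): 130·exp(−0.06931·37) = 10.003 mg/L
Dose 6 (170 mg at t=50 h): 170·exp(−0.06931·27) = 26.162 mg/L
Dose 7 (135 mg at t=60 h): 135·exp(−0.06931·17) = 41.551 mg/L
Dose 8 (15 mg at t=70 h): 15·exp(−0.06931·7) = 9.234 mg/L
C(77) = 1.226 + 1.972 + 1.539 + 12.696 + 10.003 + 26.162 + 41.551 + 9.234 = 104.383 mg/L

104.383 mg/L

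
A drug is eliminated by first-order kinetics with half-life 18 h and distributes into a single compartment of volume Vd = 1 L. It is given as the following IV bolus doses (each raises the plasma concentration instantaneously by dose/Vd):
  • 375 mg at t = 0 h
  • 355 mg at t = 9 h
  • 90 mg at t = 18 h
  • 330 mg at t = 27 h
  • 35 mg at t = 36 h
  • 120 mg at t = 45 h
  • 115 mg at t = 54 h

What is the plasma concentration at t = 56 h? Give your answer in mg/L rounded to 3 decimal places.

k = ln 2 / 18 = 0.03851 per h
Dose 1 (375 mg at t=0 h): 375·exp(−0.03851·56) = 43.400 mg/L
Dose 2 (355 mg at t=9 h): 355·exp(−0.03851·47) = 58.104 mg/L
Dose 3 (90 mg at t=18 h): 90·exp(−0.03851·38) = 20.832 mg/L
Dose 4 (330 mg at t=27 h): 330·exp(−0.03851·29) = 108.024 mg/L
Dose 5 (35 mg at t=36 h): 35·exp(−0.03851·20) = 16.203 mg/L
Dose 6 (120 mg at t=45 h): 120·exp(−0.03851·11) = 78.563 mg/L
Dose 7 (115 mg at t=54 h): 115·exp(−0.03851·2) = 106.476 mg/L
C(56) = 43.400 + 58.104 + 20.832 + 108.024 + 16.203 + 78.563 + 106.476 = 431.602 mg/L

431.602 mg/L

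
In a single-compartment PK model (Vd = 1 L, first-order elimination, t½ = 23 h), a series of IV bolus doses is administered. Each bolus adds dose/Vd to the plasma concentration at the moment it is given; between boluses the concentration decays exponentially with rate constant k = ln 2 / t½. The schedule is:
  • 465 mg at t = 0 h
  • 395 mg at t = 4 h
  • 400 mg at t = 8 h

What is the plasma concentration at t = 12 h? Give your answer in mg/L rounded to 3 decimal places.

k = ln 2 / 23 = 0.03014 per h
Dose 1 (465 mg at t=0 h): 465·exp(−0.03014·12) = 323.887 mg/L
Dose 2 (395 mg at t=4 h): 395·exp(−0.03014·8) = 310.378 mg/L
Dose 3 (400 mg at t=8 h): 400·exp(−0.03014·4) = 354.574 mg/L
C(12) = 323.887 + 310.378 + 354.574 = 988.839 mg/L

988.839 mg/L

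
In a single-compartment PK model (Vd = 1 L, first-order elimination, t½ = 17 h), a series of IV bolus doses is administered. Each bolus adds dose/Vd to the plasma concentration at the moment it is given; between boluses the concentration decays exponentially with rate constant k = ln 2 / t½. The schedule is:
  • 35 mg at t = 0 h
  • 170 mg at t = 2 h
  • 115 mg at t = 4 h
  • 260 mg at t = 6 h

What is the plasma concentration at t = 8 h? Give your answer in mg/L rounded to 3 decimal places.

k = ln 2 / 17 = 0.04077 per h
Dose 1 (35 mg at t=0 h): 35·exp(−0.04077·8) = 25.258 mg/L
Dose 2 (170 mg at t=2 h): 170·exp(−0.04077·6) = 133.108 mg/L
Dose 3 (115 mg at t=4 h): 115·exp(−0.04077·4) = 97.694 mg/L
Dose 4 (260 mg at t=6 h): 260·exp(−0.04077·2) = 239.639 mg/L
C(8) = 25.258 + 133.108 + 97.694 + 239.639 = 495.699 mg/L

495.699 mg/L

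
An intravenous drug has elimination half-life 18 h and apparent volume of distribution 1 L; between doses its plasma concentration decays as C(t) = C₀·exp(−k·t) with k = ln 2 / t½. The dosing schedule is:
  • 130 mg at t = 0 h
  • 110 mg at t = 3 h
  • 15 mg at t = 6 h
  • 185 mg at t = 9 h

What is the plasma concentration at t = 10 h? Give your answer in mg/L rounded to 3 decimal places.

363.330 mg/L

k = ln 2 / 18 = 0.03851 per h
Dose 1 (130 mg at t=0 h): 130·exp(−0.03851·10) = 88.451 mg/L
Dose 2 (110 mg at t=3 h): 110·exp(−0.03851·7) = 84.009 mg/L
Dose 3 (15 mg at t=6 h): 15·exp(−0.03851·4) = 12.859 mg/L
Dose 4 (185 mg at t=9 h): 185·exp(−0.03851·1) = 178.011 mg/L
C(10) = 88.451 + 84.009 + 12.859 + 178.011 = 363.330 mg/L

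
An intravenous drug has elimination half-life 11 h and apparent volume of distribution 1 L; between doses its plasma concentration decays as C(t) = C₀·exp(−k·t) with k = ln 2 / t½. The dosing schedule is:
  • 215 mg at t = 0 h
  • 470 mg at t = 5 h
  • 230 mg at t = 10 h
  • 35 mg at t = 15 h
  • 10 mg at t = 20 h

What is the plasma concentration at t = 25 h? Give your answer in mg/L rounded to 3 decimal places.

293.087 mg/L

k = ln 2 / 11 = 0.06301 per h
Dose 1 (215 mg at t=0 h): 215·exp(−0.06301·25) = 44.492 mg/L
Dose 2 (470 mg at t=5 h): 470·exp(−0.06301·20) = 133.282 mg/L
Dose 3 (230 mg at t=10 h): 230·exp(−0.06301·15) = 89.378 mg/L
Dose 4 (35 mg at t=15 h): 35·exp(−0.06301·10) = 18.638 mg/L
Dose 5 (10 mg at t=20 h): 10·exp(−0.06301·5) = 7.297 mg/L
C(25) = 44.492 + 133.282 + 89.378 + 18.638 + 7.297 = 293.087 mg/L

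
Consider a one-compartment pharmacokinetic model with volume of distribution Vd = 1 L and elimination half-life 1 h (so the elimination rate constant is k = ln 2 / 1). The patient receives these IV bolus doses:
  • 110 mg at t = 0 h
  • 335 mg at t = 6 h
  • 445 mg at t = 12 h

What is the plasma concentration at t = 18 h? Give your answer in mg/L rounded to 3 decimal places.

k = ln 2 / 1 = 0.69315 per h
Dose 1 (110 mg at t=0 h): 110·exp(−0.69315·18) = 0.000 mg/L
Dose 2 (335 mg at t=6 h): 335·exp(−0.69315·12) = 0.082 mg/L
Dose 3 (445 mg at t=12 h): 445·exp(−0.69315·6) = 6.953 mg/L
C(18) = 0.000 + 0.082 + 6.953 = 7.035 mg/L

7.035 mg/L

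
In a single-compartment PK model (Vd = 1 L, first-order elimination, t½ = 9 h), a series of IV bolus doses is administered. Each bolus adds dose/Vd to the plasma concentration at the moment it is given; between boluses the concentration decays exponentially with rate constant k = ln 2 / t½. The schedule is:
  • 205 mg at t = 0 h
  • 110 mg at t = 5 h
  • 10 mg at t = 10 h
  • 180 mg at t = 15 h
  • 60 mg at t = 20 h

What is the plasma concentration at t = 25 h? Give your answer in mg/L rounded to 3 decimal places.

k = ln 2 / 9 = 0.07702 per h
Dose 1 (205 mg at t=0 h): 205·exp(−0.07702·25) = 29.892 mg/L
Dose 2 (110 mg at t=5 h): 110·exp(−0.07702·20) = 23.574 mg/L
Dose 3 (10 mg at t=10 h): 10·exp(−0.07702·15) = 3.150 mg/L
Dose 4 (180 mg at t=15 h): 180·exp(−0.07702·10) = 83.329 mg/L
Dose 5 (60 mg at t=20 h): 60·exp(−0.07702·5) = 40.824 mg/L
C(25) = 29.892 + 23.574 + 3.150 + 83.329 + 40.824 = 180.769 mg/L

180.769 mg/L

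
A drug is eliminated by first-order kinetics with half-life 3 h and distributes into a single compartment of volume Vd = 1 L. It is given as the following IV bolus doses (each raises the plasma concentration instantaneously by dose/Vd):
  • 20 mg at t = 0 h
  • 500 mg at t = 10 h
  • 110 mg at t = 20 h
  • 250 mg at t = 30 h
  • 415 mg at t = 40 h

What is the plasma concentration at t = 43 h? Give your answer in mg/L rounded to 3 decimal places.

220.688 mg/L

k = ln 2 / 3 = 0.23105 per h
Dose 1 (20 mg at t=0 h): 20·exp(−0.23105·43) = 0.001 mg/L
Dose 2 (500 mg at t=10 h): 500·exp(−0.23105·33) = 0.244 mg/L
Dose 3 (110 mg at t=20 h): 110·exp(−0.23105·23) = 0.541 mg/L
Dose 4 (250 mg at t=30 h): 250·exp(−0.23105·13) = 12.402 mg/L
Dose 5 (415 mg at t=40 h): 415·exp(−0.23105·3) = 207.500 mg/L
C(43) = 0.001 + 0.244 + 0.541 + 12.402 + 207.500 = 220.688 mg/L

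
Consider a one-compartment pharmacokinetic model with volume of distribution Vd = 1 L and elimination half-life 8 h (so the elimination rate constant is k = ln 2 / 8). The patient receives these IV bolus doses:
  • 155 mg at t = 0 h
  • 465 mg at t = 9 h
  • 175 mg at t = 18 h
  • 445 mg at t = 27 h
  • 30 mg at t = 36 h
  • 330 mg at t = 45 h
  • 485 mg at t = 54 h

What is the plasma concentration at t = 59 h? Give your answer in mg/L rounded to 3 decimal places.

456.553 mg/L

k = ln 2 / 8 = 0.08664 per h
Dose 1 (155 mg at t=0 h): 155·exp(−0.08664·59) = 0.934 mg/L
Dose 2 (465 mg at t=9 h): 465·exp(−0.08664·50) = 6.110 mg/L
Dose 3 (175 mg at t=18 h): 175·exp(−0.08664·41) = 5.015 mg/L
Dose 4 (445 mg at t=27 h): 445·exp(−0.08664·32) = 27.812 mg/L
Dose 5 (30 mg at t=36 h): 30·exp(−0.08664·23) = 4.089 mg/L
Dose 6 (330 mg at t=45 h): 330·exp(−0.08664·14) = 98.110 mg/L
Dose 7 (485 mg at t=54 h): 485·exp(−0.08664·5) = 314.484 mg/L
C(59) = 0.934 + 6.110 + 5.015 + 27.812 + 4.089 + 98.110 + 314.484 = 456.553 mg/L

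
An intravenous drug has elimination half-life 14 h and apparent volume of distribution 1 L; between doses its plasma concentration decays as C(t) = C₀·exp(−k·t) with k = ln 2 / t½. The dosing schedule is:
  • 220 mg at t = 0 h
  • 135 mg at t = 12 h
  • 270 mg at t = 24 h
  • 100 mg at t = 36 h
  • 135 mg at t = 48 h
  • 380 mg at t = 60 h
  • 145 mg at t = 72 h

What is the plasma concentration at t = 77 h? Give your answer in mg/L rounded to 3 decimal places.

k = ln 2 / 14 = 0.04951 per h
Dose 1 (220 mg at t=0 h): 220·exp(−0.04951·77) = 4.861 mg/L
Dose 2 (135 mg at t=12 h): 135·exp(−0.04951·65) = 5.404 mg/L
Dose 3 (270 mg at t=24 h): 270·exp(−0.04951·53) = 19.577 mg/L
Dose 4 (100 mg at t=36 h): 100·exp(−0.04951·41) = 13.134 mg/L
Dose 5 (135 mg at t=48 h): 135·exp(−0.04951·29) = 32.120 mg/L
Dose 6 (380 mg at t=60 h): 380·exp(−0.04951·17) = 163.775 mg/L
Dose 7 (145 mg at t=72 h): 145·exp(−0.04951·5) = 113.203 mg/L
C(77) = 4.861 + 5.404 + 19.577 + 13.134 + 32.120 + 163.775 + 113.203 = 352.074 mg/L

352.074 mg/L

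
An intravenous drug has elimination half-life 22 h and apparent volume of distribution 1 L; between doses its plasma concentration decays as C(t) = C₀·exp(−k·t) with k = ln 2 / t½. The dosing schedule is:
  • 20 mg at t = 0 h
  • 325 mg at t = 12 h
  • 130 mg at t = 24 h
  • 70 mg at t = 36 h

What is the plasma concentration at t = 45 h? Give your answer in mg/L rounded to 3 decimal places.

k = ln 2 / 22 = 0.03151 per h
Dose 1 (20 mg at t=0 h): 20·exp(−0.03151·45) = 4.845 mg/L
Dose 2 (325 mg at t=12 h): 325·exp(−0.03151·33) = 114.905 mg/L
Dose 3 (130 mg at t=24 h): 130·exp(−0.03151·21) = 67.081 mg/L
Dose 4 (70 mg at t=36 h): 70·exp(−0.03151·9) = 52.717 mg/L
C(45) = 4.845 + 114.905 + 67.081 + 52.717 = 239.547 mg/L

239.547 mg/L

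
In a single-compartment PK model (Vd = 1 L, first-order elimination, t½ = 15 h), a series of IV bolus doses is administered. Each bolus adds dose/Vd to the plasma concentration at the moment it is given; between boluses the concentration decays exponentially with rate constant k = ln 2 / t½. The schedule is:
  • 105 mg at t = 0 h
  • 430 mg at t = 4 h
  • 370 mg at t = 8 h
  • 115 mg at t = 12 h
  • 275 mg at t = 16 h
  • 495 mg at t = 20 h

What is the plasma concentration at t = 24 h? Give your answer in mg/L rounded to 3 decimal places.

k = ln 2 / 15 = 0.04621 per h
Dose 1 (105 mg at t=0 h): 105·exp(−0.04621·24) = 34.637 mg/L
Dose 2 (430 mg at t=4 h): 430·exp(−0.04621·20) = 170.646 mg/L
Dose 3 (370 mg at t=8 h): 370·exp(−0.04621·16) = 176.646 mg/L
Dose 4 (115 mg at t=12 h): 115·exp(−0.04621·12) = 66.050 mg/L
Dose 5 (275 mg at t=16 h): 275·exp(−0.04621·8) = 190.013 mg/L
Dose 6 (495 mg at t=20 h): 495·exp(−0.04621·4) = 411.463 mg/L
C(24) = 34.637 + 170.646 + 176.646 + 66.050 + 190.013 + 411.463 = 1049.454 mg/L

1049.454 mg/L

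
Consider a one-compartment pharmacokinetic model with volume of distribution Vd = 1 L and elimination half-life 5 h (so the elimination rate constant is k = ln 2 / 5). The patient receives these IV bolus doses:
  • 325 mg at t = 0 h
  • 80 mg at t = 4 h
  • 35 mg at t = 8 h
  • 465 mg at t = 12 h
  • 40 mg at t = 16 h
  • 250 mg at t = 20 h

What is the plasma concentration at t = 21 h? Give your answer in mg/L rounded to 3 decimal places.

k = ln 2 / 5 = 0.13863 per h
Dose 1 (325 mg at t=0 h): 325·exp(−0.13863·21) = 17.683 mg/L
Dose 2 (80 mg at t=4 h): 80·exp(−0.13863·17) = 7.579 mg/L
Dose 3 (35 mg at t=8 h): 35·exp(−0.13863·13) = 5.773 mg/L
Dose 4 (465 mg at t=12 h): 465·exp(−0.13863·9) = 133.536 mg/L
Dose 5 (40 mg at t=16 h): 40·exp(−0.13863·5) = 20.000 mg/L
Dose 6 (250 mg at t=20 h): 250·exp(−0.13863·1) = 217.638 mg/L
C(21) = 17.683 + 7.579 + 5.773 + 133.536 + 20.000 + 217.638 = 402.208 mg/L

402.208 mg/L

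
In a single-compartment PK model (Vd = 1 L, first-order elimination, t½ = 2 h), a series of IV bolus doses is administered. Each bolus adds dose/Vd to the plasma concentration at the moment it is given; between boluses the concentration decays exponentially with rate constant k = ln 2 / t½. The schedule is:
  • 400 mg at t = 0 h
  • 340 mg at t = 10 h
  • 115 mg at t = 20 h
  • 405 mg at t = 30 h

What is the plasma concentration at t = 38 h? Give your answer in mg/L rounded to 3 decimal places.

25.559 mg/L

k = ln 2 / 2 = 0.34657 per h
Dose 1 (400 mg at t=0 h): 400·exp(−0.34657·38) = 0.001 mg/L
Dose 2 (340 mg at t=10 h): 340·exp(−0.34657·28) = 0.021 mg/L
Dose 3 (115 mg at t=20 h): 115·exp(−0.34657·18) = 0.225 mg/L
Dose 4 (405 mg at t=30 h): 405·exp(−0.34657·8) = 25.312 mg/L
C(38) = 0.001 + 0.021 + 0.225 + 25.312 = 25.559 mg/L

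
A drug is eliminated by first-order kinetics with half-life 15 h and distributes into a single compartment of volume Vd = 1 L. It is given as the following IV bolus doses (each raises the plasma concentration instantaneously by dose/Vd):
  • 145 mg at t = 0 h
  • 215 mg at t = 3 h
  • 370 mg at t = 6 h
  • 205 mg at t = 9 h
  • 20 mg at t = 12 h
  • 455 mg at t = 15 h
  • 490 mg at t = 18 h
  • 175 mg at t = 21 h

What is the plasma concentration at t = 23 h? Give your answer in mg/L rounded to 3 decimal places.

k = ln 2 / 15 = 0.04621 per h
Dose 1 (145 mg at t=0 h): 145·exp(−0.04621·23) = 50.094 mg/L
Dose 2 (215 mg at t=3 h): 215·exp(−0.04621·20) = 85.323 mg/L
Dose 3 (370 mg at t=6 h): 370·exp(−0.04621·17) = 168.669 mg/L
Dose 4 (205 mg at t=9 h): 205·exp(−0.04621·14) = 107.348 mg/L
Dose 5 (20 mg at t=12 h): 20·exp(−0.04621·11) = 12.030 mg/L
Dose 6 (455 mg at t=15 h): 455·exp(−0.04621·8) = 314.385 mg/L
Dose 7 (490 mg at t=18 h): 490·exp(−0.04621·5) = 388.913 mg/L
Dose 8 (175 mg at t=21 h): 175·exp(−0.04621·2) = 159.551 mg/L
C(23) = 50.094 + 85.323 + 168.669 + 107.348 + 12.030 + 314.385 + 388.913 + 159.551 = 1286.314 mg/L

1286.314 mg/L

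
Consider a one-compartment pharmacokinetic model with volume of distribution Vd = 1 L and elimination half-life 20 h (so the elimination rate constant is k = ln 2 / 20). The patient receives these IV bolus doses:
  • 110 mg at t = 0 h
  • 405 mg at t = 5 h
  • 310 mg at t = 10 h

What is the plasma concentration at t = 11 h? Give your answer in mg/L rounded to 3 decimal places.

k = ln 2 / 20 = 0.03466 per h
Dose 1 (110 mg at t=0 h): 110·exp(−0.03466·11) = 75.132 mg/L
Dose 2 (405 mg at t=5 h): 405·exp(−0.03466·6) = 328.962 mg/L
Dose 3 (310 mg at t=10 h): 310·exp(−0.03466·1) = 299.440 mg/L
C(11) = 75.132 + 328.962 + 299.440 = 703.535 mg/L

703.535 mg/L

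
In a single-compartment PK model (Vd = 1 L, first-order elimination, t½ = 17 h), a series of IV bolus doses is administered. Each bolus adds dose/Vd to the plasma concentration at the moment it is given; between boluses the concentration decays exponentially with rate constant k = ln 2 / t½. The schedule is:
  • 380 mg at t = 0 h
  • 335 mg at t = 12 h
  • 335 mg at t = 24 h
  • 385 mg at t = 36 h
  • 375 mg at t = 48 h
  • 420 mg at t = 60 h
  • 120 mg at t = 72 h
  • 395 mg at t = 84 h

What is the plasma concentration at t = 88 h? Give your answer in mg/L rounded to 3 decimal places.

k = ln 2 / 17 = 0.04077 per h
Dose 1 (380 mg at t=0 h): 380·exp(−0.04077·88) = 10.508 mg/L
Dose 2 (335 mg at t=12 h): 335·exp(−0.04077·76) = 15.110 mg/L
Dose 3 (335 mg at t=24 h): 335·exp(−0.04077·64) = 24.647 mg/L
Dose 4 (385 mg at t=36 h): 385·exp(−0.04077·52) = 46.202 mg/L
Dose 5 (375 mg at t=48 h): 375·exp(−0.04077·40) = 73.405 mg/L
Dose 6 (420 mg at t=60 h): 420·exp(−0.04077·28) = 134.102 mg/L
Dose 7 (120 mg at t=72 h): 120·exp(−0.04077·16) = 62.497 mg/L
Dose 8 (395 mg at t=84 h): 395·exp(−0.04077·4) = 335.557 mg/L
C(88) = 10.508 + 15.110 + 24.647 + 46.202 + 73.405 + 134.102 + 62.497 + 335.557 = 702.028 mg/L

702.028 mg/L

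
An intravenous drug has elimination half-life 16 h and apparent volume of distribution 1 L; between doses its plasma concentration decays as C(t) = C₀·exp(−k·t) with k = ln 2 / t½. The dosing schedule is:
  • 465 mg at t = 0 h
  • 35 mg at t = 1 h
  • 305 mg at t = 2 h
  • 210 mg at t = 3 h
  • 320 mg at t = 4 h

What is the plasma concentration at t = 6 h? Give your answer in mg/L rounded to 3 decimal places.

1121.069 mg/L

k = ln 2 / 16 = 0.04332 per h
Dose 1 (465 mg at t=0 h): 465·exp(−0.04332·6) = 358.564 mg/L
Dose 2 (35 mg at t=1 h): 35·exp(−0.04332·5) = 28.184 mg/L
Dose 3 (305 mg at t=2 h): 305·exp(−0.04332·4) = 256.473 mg/L
Dose 4 (210 mg at t=3 h): 210·exp(−0.04332·3) = 184.406 mg/L
Dose 5 (320 mg at t=4 h): 320·exp(−0.04332·2) = 293.441 mg/L
C(6) = 358.564 + 28.184 + 256.473 + 184.406 + 293.441 = 1121.069 mg/L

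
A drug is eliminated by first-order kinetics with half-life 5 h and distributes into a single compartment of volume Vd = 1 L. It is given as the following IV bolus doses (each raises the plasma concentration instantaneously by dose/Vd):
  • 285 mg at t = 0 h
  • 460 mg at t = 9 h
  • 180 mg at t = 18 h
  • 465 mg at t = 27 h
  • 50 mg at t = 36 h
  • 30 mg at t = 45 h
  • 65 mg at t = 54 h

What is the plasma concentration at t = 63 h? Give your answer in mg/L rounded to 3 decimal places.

k = ln 2 / 5 = 0.13863 per h
Dose 1 (285 mg at t=0 h): 285·exp(−0.13863·63) = 0.046 mg/L
Dose 2 (460 mg at t=9 h): 460·exp(−0.13863·54) = 0.258 mg/L
Dose 3 (180 mg at t=18 h): 180·exp(−0.13863·45) = 0.352 mg/L
Dose 4 (465 mg at t=27 h): 465·exp(−0.13863·36) = 3.163 mg/L
Dose 5 (50 mg at t=36 h): 50·exp(−0.13863·27) = 1.184 mg/L
Dose 6 (30 mg at t=45 h): 30·exp(−0.13863·18) = 2.474 mg/L
Dose 7 (65 mg at t=54 h): 65·exp(−0.13863·9) = 18.666 mg/L
C(63) = 0.046 + 0.258 + 0.352 + 3.163 + 1.184 + 2.474 + 18.666 = 26.143 mg/L

26.143 mg/L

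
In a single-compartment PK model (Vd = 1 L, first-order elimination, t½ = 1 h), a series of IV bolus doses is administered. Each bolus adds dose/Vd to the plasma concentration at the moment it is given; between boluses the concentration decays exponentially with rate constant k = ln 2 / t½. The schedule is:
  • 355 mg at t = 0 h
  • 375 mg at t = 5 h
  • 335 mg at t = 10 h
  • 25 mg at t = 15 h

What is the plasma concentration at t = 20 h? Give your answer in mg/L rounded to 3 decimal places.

k = ln 2 / 1 = 0.69315 per h
Dose 1 (355 mg at t=0 h): 355·exp(−0.69315·20) = 0.000 mg/L
Dose 2 (375 mg at t=5 h): 375·exp(−0.69315·15) = 0.011 mg/L
Dose 3 (335 mg at t=10 h): 335·exp(−0.69315·10) = 0.327 mg/L
Dose 4 (25 mg at t=15 h): 25·exp(−0.69315·5) = 0.781 mg/L
C(20) = 0.000 + 0.011 + 0.327 + 0.781 = 1.120 mg/L

1.120 mg/L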